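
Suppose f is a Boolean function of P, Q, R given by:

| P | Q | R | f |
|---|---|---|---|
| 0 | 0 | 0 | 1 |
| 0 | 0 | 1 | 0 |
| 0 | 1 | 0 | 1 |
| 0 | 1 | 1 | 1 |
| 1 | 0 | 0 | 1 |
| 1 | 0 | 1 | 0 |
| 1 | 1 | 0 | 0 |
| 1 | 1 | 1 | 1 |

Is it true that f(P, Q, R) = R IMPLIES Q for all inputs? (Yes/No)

No

Check the formula against f row by row:
  P=0, Q=0, R=0: formula gives 1, f = 1 ✓
  P=0, Q=0, R=1: formula gives 0, f = 0 ✓
  P=0, Q=1, R=0: formula gives 1, f = 1 ✓
  P=0, Q=1, R=1: formula gives 1, f = 1 ✓
  P=1, Q=0, R=0: formula gives 1, f = 1 ✓
  …
  P=1, Q=1, R=0: formula gives 1, but f = 0 ✗
Row (1,1,0) is a counterexample, so the formula is not equivalent to f.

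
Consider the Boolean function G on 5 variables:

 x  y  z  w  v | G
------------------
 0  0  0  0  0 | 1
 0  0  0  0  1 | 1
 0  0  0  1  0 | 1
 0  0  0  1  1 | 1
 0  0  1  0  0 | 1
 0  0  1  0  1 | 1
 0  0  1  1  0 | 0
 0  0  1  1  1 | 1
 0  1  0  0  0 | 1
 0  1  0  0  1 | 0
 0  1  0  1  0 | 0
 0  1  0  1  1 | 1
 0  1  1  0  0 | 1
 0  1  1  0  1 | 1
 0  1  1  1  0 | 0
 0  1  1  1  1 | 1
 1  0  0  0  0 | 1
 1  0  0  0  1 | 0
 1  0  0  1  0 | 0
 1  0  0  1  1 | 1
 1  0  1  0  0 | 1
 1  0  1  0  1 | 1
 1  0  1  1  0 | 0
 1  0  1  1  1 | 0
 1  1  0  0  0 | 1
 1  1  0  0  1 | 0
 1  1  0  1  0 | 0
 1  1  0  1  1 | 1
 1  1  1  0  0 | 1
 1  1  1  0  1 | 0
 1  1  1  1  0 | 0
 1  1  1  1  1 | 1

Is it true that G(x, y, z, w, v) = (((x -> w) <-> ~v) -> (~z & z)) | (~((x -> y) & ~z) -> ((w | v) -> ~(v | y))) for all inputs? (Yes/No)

No

Check the formula against G row by row:
  x=0, y=0, z=0, w=0, v=0: formula gives 1, G = 1 ✓
  x=0, y=0, z=0, w=0, v=1: formula gives 1, G = 1 ✓
  x=0, y=0, z=0, w=1, v=0: formula gives 1, G = 1 ✓
  x=0, y=0, z=0, w=1, v=1: formula gives 1, G = 1 ✓
  …
  x=0, y=0, z=1, w=1, v=0: formula gives 1, but G = 0 ✗
A single disagreement suffices: at (0,0,1,1,0) they differ, so the formula does not compute G.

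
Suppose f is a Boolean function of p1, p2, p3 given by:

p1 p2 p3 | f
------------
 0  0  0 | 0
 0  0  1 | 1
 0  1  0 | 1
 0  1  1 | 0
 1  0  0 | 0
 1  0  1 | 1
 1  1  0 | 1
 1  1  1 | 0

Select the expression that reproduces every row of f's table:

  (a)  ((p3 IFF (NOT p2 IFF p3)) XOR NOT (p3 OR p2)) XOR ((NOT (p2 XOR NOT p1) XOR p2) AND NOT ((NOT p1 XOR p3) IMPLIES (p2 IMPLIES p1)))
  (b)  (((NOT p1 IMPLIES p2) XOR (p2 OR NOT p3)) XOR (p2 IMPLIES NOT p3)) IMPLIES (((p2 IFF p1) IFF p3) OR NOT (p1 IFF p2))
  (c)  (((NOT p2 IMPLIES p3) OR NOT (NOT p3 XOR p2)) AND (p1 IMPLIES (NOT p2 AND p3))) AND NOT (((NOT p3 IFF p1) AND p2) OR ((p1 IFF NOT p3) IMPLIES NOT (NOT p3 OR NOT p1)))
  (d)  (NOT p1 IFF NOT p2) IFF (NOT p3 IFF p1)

(a) fails at (0,1,0): the formula yields 0, f is 1.
(b) fails at (0,0,0): the formula yields 1, f is 0.
(c) fails at (0,1,0): the formula yields 0, f is 1.
Only (d) survives; checking it on all 8 rows confirms it matches f.

d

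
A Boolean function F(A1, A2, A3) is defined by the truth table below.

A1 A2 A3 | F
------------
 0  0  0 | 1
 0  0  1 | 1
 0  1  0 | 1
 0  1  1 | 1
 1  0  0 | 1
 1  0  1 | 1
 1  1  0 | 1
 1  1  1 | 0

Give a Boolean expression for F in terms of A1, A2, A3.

F(A1, A2, A3) = ~((A1 & A2) & A3)

The output is 0 only when every input is 1 — NAND of all inputs.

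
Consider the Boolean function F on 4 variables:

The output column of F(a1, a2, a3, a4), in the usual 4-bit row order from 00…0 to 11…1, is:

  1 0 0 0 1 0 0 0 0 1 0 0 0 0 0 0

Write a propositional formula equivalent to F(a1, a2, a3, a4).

The 1-rows are (0,0,0,0), (0,1,0,0), (1,0,0,1). Each contributes one minterm — ¬a1·¬a2·¬a3·¬a4; ¬a1·a2·¬a3·¬a4; a1·¬a2·¬a3·a4 — and their disjunction is a sum-of-products form of F.

F(a1, a2, a3, a4) = ((((¬a1 ∧ ¬a2) ∧ ¬a3) ∧ ¬a4) ∨ (((¬a1 ∧ a2) ∧ ¬a3) ∧ ¬a4)) ∨ (((a1 ∧ ¬a2) ∧ ¬a3) ∧ a4)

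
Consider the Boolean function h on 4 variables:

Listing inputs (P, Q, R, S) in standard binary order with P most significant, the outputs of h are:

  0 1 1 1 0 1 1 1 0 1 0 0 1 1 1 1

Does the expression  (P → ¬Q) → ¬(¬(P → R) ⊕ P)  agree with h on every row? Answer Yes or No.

Check the formula against h row by row:
  P=0, Q=0, R=0, S=0: formula gives 1, but h = 0 ✗
A single disagreement suffices: at (0,0,0,0) they differ, so the formula does not compute h.

No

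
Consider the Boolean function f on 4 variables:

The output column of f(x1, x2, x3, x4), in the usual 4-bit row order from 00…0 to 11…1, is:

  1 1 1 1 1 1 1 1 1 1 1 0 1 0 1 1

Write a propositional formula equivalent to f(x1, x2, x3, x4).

f(x1, x2, x3, x4) = ¬((((x1 ∧ ¬x2) ∧ x3) ∧ x4) ∨ (((x1 ∧ x2) ∧ ¬x3) ∧ x4))

f is 0 on only 2 rows — (1,0,1,1), (1,1,0,1). Writing each as a minterm (x1·¬x2·x3·x4, x1·x2·¬x3·x4) and OR-ing them characterizes exactly where f=0, so f is the negation of that disjunction.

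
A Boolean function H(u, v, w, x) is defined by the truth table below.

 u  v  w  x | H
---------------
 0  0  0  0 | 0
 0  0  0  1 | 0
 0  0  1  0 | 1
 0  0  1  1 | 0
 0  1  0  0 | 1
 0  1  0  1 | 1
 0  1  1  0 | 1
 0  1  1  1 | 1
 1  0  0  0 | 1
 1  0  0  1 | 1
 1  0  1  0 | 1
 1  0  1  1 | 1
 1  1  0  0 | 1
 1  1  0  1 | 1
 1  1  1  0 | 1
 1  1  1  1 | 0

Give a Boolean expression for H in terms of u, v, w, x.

H(u, v, w, x) = not ((((((not u and not v) and not w) and not x) or (((not u and not v) and not w) and x)) or (((not u and not v) and w) and x)) or (((u and v) and w) and x))

There are just 4 zero rows: (0,0,0,0), (0,0,0,1), (0,0,1,1), (1,1,1,1). Their minterms are ¬u·¬v·¬w·¬x, ¬u·¬v·¬w·x, ¬u·¬v·w·x, u·v·w·x; the OR of those covers precisely the 0-outputs, and negating it yields H.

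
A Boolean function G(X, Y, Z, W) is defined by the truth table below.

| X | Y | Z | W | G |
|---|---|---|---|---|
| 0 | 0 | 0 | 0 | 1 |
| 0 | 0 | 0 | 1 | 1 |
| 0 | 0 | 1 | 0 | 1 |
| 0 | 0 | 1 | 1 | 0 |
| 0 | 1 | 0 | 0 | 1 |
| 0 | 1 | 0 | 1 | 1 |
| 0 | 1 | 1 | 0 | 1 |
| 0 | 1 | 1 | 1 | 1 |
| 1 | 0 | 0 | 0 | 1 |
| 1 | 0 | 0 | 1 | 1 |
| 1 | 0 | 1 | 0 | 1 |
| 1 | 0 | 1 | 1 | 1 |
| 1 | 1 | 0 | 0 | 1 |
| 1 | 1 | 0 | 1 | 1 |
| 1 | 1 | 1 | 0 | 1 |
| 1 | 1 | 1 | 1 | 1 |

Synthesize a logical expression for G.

G(X, Y, Z, W) = not (((not X and not Y) and Z) and W)

Only row (0,0,1,1) gives 0. So G is 1 everywhere except there — the complement of the minterm ¬X·¬Y·Z·W.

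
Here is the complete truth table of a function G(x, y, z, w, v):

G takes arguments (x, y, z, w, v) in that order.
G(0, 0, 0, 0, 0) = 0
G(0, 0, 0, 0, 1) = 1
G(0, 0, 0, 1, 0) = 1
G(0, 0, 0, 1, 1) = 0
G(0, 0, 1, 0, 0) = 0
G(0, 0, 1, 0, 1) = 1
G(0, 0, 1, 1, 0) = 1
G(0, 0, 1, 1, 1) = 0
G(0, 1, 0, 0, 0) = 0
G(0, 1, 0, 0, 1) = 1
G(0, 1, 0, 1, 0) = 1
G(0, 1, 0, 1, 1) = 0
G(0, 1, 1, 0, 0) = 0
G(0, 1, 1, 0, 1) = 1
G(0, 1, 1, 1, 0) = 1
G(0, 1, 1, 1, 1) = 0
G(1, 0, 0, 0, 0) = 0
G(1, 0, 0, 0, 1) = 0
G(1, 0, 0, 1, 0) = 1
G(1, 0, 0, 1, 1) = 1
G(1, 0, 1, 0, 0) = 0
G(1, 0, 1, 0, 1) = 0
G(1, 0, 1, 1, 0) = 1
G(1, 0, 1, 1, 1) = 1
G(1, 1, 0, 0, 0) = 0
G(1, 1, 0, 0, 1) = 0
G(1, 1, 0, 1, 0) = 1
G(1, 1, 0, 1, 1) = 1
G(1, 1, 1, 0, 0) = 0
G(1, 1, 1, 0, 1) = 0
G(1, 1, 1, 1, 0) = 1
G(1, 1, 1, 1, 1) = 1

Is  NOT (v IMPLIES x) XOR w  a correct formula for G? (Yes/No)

Yes

Test each input against both G and the formula:
  x=0, y=0, z=0, w=0, v=0: formula gives 0, G = 0 ✓
  x=0, y=0, z=0, w=0, v=1: formula gives 1, G = 1 ✓
  x=0, y=0, z=0, w=1, v=0: formula gives 1, G = 1 ✓
  x=0, y=0, z=0, w=1, v=1: formula gives 0, G = 0 ✓
  …and likewise for the remaining 28 rows.
Every row agrees, so the formula is equivalent.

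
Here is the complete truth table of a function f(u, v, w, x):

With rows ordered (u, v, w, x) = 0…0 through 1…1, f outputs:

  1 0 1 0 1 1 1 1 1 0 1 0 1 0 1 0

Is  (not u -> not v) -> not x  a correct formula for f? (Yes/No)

Evaluate (not u -> not v) -> not x on each row and compare to f:
  u=0, v=0, w=0, x=0: formula gives 1, f = 1 ✓
  u=0, v=0, w=0, x=1: formula gives 0, f = 0 ✓
  u=0, v=0, w=1, x=0: formula gives 1, f = 1 ✓
  u=0, v=0, w=1, x=1: formula gives 0, f = 0 ✓
  … (the remaining 12 rows also agree.)
No disagreement on any input; they are logically equivalent.

Yes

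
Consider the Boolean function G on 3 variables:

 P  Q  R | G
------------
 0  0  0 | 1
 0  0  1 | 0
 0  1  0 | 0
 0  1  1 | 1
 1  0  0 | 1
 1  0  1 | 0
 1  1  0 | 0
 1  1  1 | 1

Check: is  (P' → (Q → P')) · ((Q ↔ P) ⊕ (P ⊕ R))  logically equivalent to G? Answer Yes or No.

Yes

Check the formula against G row by row:
  P=0, Q=0, R=0: formula gives 1, G = 1 ✓
  P=0, Q=0, R=1: formula gives 0, G = 0 ✓
  P=0, Q=1, R=0: formula gives 0, G = 0 ✓
  P=0, Q=1, R=1: formula gives 1, G = 1 ✓
  P=1, Q=0, R=0: formula gives 1, G = 1 ✓
  … (the remaining 3 rows also agree.)
Every row agrees, so the formula is equivalent.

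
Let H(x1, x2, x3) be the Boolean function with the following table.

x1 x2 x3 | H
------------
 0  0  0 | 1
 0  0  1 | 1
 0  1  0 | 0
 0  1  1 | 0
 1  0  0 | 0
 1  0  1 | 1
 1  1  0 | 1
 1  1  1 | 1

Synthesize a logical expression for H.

H(x1, x2, x3) = not ((((not x1 and x2) and not x3) or ((not x1 and x2) and x3)) or ((x1 and not x2) and not x3))

H is 0 on only 3 rows — (0,1,0), (0,1,1), (1,0,0). Writing each as a minterm (¬x1·x2·¬x3, ¬x1·x2·x3, x1·¬x2·¬x3) and OR-ing them characterizes exactly where H=0, so H is the negation of that disjunction.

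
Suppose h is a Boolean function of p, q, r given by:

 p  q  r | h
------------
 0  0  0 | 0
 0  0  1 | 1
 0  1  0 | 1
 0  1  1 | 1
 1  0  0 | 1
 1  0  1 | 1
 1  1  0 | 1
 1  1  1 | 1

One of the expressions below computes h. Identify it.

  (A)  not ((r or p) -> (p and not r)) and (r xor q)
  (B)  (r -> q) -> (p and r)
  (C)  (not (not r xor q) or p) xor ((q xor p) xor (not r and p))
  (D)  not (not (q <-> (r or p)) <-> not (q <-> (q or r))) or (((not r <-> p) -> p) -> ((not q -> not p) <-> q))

(A) fails at (0,1,0): the formula yields 0, h is 1.
(B) fails at (0,1,0): the formula yields 0, h is 1.
(C) fails at (0,1,0): the formula yields 0, h is 1.
Only (D) survives; checking it on all 8 rows confirms it matches h.

D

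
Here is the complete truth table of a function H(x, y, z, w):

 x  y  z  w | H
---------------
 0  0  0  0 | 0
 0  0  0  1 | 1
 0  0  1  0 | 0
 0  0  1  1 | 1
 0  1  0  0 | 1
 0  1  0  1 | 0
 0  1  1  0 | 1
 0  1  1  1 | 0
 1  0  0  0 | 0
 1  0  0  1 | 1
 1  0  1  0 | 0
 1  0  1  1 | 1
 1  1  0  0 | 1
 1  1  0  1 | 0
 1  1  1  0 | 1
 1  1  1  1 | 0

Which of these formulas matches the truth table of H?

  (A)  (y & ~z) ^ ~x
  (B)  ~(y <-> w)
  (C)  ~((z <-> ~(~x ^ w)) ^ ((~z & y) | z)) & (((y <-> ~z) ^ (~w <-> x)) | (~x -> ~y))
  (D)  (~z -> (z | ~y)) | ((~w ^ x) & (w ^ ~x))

B

(A) fails at (0,0,0,0): the formula yields 1, H is 0.
(C) fails at (0,1,1,0): the formula yields 0, H is 1.
(D) fails at (0,0,0,0): the formula yields 1, H is 0.
That leaves (B). Evaluating it on every row reproduces the table of H exactly.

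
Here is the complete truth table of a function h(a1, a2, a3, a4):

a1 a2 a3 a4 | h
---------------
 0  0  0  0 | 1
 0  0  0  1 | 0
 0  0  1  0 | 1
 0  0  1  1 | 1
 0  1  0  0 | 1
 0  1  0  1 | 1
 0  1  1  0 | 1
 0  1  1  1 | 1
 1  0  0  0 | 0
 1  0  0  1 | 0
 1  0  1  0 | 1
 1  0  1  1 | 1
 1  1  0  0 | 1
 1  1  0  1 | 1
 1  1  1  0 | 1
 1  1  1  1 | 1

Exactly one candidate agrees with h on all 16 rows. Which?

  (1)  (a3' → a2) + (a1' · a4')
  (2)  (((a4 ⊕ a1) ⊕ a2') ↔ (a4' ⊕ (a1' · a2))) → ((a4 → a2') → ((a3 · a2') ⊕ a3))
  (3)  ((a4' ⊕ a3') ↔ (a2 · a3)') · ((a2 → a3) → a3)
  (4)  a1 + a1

(2) disagrees with h on (0,0,0,0) (formula → 0, table → 1); rule it out.
(3) disagrees with h on (0,0,0,0) (formula → 0, table → 1); rule it out.
(4) disagrees with h on (0,0,0,0) (formula → 0, table → 1); rule it out.
(1) is the remaining candidate, and it agrees with h on all 16 inputs.

1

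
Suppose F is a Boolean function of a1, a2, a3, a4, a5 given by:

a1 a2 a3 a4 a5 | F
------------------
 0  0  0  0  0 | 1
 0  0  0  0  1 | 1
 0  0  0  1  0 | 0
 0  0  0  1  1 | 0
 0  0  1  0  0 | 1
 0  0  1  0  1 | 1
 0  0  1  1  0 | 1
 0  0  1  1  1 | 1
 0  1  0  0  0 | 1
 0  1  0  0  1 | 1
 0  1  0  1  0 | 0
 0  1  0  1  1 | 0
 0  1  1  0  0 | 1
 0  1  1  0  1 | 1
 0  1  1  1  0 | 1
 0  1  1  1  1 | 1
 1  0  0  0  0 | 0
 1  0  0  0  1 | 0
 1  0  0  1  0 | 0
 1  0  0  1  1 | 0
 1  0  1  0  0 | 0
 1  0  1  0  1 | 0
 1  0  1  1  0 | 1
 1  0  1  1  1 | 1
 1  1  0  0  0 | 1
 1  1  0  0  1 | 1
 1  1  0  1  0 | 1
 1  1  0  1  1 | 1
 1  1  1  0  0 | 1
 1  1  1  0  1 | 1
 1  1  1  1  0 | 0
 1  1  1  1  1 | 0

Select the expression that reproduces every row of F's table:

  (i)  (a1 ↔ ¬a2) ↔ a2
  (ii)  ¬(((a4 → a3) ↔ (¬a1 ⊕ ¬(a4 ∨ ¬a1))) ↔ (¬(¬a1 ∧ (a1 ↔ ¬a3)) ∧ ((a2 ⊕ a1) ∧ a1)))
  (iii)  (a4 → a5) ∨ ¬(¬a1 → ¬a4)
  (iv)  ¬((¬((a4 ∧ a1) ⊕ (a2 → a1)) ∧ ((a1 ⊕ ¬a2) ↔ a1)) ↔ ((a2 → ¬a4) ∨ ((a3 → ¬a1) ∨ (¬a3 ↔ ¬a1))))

(i) disagrees with F on (0,0,0,1,0) (formula → 1, table → 0); rule it out.
(iii) disagrees with F on (0,0,0,1,0) (formula → 1, table → 0); rule it out.
(iv) disagrees with F on (0,0,0,1,0) (formula → 1, table → 0); rule it out.
(ii) is the remaining candidate, and it agrees with F on all 32 inputs.

ii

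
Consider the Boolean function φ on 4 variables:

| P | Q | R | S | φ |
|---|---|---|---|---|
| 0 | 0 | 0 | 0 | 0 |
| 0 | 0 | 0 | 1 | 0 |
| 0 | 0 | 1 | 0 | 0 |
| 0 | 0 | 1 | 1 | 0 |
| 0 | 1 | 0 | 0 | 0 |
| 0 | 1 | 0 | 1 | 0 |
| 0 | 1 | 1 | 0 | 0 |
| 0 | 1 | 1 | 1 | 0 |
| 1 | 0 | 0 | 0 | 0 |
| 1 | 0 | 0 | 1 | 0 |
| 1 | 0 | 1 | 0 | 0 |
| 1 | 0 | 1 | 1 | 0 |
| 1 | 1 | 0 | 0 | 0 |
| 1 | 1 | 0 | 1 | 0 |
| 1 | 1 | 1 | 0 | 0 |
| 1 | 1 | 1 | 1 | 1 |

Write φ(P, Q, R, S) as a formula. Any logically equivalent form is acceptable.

φ(P, Q, R, S) = ((P · Q) · R) · S

The output is 1 only when every input is 1 — the AND of all inputs.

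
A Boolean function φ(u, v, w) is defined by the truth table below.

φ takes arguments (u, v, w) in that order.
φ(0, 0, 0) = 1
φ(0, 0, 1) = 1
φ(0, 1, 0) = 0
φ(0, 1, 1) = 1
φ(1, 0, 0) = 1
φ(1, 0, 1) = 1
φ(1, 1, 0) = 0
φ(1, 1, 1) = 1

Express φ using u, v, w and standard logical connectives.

There are just 2 zero rows: (0,1,0), (1,1,0). Their minterms are ¬u·v·¬w, u·v·¬w; the OR of those covers precisely the 0-outputs, and negating it yields φ.

φ(u, v, w) = NOT (((NOT u AND v) AND NOT w) OR ((u AND v) AND NOT w))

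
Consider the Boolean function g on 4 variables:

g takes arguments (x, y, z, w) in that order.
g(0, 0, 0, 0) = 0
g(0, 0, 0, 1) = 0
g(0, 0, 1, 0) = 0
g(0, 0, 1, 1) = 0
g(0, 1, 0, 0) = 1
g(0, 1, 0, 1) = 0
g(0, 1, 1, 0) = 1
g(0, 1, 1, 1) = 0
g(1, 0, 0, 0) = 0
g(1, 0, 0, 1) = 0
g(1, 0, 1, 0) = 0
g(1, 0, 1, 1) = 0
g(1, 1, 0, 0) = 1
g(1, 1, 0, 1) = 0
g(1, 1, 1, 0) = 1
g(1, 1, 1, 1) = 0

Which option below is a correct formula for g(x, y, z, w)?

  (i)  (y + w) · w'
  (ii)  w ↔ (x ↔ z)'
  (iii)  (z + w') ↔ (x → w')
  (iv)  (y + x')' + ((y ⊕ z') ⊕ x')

i

(ii): at (0,0,0,0) it gives 1, but g = 0 — eliminated.
(iii): at (0,0,0,0) it gives 1, but g = 0 — eliminated.
(iv): at (0,0,1,0) it gives 1, but g = 0 — eliminated.
(i) is the remaining candidate, and it agrees with g on all 16 inputs.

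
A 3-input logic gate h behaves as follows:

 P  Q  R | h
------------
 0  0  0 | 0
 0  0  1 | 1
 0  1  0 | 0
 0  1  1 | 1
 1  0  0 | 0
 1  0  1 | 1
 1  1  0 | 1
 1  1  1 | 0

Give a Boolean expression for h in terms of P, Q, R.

h=1 on 4 inputs: (0,0,1), (0,1,1), (1,0,1), (1,1,0). Reading each as a conjunction of literals (¬P·¬Q·R, ¬P·Q·R, P·¬Q·R, P·Q·¬R) and taking the OR gives the canonical DNF.

h(P, Q, R) = ((((¬P ∧ ¬Q) ∧ R) ∨ ((¬P ∧ Q) ∧ R)) ∨ ((P ∧ ¬Q) ∧ R)) ∨ ((P ∧ Q) ∧ ¬R)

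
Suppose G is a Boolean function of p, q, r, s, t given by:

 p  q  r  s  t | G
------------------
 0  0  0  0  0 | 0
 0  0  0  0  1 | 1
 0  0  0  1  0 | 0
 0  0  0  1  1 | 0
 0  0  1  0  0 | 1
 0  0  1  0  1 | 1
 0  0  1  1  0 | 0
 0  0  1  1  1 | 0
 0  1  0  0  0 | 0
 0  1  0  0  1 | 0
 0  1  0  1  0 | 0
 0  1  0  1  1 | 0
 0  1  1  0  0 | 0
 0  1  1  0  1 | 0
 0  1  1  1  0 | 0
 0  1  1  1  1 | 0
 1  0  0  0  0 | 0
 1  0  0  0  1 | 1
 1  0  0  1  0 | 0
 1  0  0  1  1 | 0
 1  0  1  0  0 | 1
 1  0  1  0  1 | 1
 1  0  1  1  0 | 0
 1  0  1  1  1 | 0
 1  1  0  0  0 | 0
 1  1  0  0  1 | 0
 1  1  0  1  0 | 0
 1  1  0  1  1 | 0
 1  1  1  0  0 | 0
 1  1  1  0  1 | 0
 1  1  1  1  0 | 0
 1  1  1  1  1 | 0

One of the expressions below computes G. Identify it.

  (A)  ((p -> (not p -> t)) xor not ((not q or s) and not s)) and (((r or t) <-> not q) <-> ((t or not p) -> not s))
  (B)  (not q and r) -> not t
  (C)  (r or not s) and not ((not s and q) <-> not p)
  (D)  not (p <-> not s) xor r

A

(B): at (0,0,0,0,0) it gives 1, but G = 0 — eliminated.
(C): at (0,0,0,0,0) it gives 1, but G = 0 — eliminated.
(D): at (0,0,0,0,0) it gives 1, but G = 0 — eliminated.
Only (A) survives; checking it on all 32 rows confirms it matches G.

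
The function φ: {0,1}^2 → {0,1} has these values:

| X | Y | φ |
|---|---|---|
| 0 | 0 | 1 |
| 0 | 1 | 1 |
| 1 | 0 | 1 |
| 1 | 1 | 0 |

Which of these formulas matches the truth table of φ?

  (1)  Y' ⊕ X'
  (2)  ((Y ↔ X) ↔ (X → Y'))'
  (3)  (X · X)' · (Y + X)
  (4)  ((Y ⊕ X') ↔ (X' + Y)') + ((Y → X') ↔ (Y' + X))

4

(1) disagrees with φ on (0,0) (formula → 0, table → 1); rule it out.
(2) disagrees with φ on (0,0) (formula → 0, table → 1); rule it out.
(3) disagrees with φ on (0,0) (formula → 0, table → 1); rule it out.
That leaves (4). Evaluating it on every row reproduces the table of φ exactly.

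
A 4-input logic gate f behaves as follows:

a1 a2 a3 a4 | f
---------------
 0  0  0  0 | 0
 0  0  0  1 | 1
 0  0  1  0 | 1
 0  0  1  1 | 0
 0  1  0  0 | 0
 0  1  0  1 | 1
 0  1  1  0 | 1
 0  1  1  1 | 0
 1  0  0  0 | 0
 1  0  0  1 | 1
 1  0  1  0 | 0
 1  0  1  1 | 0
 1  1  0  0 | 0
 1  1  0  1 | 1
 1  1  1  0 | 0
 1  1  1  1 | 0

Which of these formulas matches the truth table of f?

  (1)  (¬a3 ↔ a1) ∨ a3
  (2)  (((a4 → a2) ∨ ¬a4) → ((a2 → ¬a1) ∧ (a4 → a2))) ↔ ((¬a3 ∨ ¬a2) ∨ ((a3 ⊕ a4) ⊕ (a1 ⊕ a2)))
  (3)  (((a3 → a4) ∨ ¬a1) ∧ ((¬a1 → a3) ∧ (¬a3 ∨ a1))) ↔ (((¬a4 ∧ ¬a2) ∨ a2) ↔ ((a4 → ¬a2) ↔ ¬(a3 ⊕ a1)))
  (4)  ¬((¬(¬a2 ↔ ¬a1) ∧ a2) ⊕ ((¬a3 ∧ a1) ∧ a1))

(1) fails at (0,0,0,1): the formula yields 0, f is 1.
(2) fails at (0,0,0,0): the formula yields 1, f is 0.
(4) fails at (0,0,0,0): the formula yields 1, f is 0.
Only (3) survives; checking it on all 16 rows confirms it matches f.

3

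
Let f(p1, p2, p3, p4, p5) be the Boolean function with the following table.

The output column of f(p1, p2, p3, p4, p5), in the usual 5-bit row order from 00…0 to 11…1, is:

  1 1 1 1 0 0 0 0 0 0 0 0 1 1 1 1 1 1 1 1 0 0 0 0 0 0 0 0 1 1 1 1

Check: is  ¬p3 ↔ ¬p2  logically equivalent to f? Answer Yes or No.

Yes

Check the formula against f row by row:
  p1=0, p2=0, p3=0, p4=0, p5=0: formula gives 1, f = 1 ✓
  p1=0, p2=0, p3=0, p4=0, p5=1: formula gives 1, f = 1 ✓
  p1=0, p2=0, p3=0, p4=1, p5=0: formula gives 1, f = 1 ✓
  p1=0, p2=0, p3=0, p4=1, p5=1: formula gives 1, f = 1 ✓
  …and likewise for the remaining 28 rows.
No disagreement on any input; they are logically equivalent.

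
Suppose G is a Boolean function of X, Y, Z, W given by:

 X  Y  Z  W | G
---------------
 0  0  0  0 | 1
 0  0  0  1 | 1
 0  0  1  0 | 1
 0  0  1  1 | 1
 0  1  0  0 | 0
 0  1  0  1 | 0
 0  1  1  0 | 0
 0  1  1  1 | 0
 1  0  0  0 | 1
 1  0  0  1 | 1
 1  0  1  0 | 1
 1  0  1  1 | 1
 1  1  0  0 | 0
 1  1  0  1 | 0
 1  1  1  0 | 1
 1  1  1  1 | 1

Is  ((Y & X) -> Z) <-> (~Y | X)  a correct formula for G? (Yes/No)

Evaluate ((Y & X) -> Z) <-> (~Y | X) on each row and compare to G:
  X=0, Y=0, Z=0, W=0: formula gives 1, G = 1 ✓
  X=0, Y=0, Z=0, W=1: formula gives 1, G = 1 ✓
  X=0, Y=0, Z=1, W=0: formula gives 1, G = 1 ✓
  X=0, Y=0, Z=1, W=1: formula gives 1, G = 1 ✓
  … (the remaining 12 rows also agree.)
All 16 rows match — the expression computes G exactly.

Yes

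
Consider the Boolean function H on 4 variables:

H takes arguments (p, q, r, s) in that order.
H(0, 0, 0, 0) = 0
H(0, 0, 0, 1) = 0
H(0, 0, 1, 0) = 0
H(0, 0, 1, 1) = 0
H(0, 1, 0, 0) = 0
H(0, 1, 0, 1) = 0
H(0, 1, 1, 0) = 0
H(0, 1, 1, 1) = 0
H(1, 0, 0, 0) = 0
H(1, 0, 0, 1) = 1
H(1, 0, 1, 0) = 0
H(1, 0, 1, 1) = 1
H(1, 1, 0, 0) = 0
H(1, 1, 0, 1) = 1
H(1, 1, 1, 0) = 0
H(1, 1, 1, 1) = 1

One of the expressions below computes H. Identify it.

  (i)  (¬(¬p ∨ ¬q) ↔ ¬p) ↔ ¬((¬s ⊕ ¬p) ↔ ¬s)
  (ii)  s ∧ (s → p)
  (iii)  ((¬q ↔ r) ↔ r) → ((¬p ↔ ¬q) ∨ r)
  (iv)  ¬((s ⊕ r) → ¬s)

(i): at (1,0,0,1) it gives 0, but H = 1 — eliminated.
(iii): at (0,0,0,0) it gives 1, but H = 0 — eliminated.
(iv): at (0,0,0,1) it gives 1, but H = 0 — eliminated.
That leaves (ii). Evaluating it on every row reproduces the table of H exactly.

ii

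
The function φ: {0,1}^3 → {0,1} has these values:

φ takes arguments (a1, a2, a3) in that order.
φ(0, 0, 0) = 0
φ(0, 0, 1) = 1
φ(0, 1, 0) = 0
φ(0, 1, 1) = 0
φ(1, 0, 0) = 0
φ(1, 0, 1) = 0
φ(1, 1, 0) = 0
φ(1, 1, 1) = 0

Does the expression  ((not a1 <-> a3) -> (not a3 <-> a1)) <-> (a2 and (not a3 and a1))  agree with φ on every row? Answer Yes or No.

Check the formula against φ row by row:
  a1=0, a2=0, a3=0: formula gives 0, φ = 0 ✓
  a1=0, a2=0, a3=1: formula gives 0, but φ = 1 ✗
Row (0,0,1) is a counterexample, so the formula is not equivalent to φ.

No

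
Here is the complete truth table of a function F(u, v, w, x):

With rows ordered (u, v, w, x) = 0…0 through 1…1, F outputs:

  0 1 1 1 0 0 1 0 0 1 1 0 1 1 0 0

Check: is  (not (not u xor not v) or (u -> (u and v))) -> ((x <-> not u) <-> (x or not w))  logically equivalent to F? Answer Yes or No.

Check the formula against F row by row:
  u=0, v=0, w=0, x=0: formula gives 0, F = 0 ✓
  u=0, v=0, w=0, x=1: formula gives 1, F = 1 ✓
  u=0, v=0, w=1, x=0: formula gives 1, F = 1 ✓
  u=0, v=0, w=1, x=1: formula gives 1, F = 1 ✓
  …
  u=0, v=1, w=0, x=1: formula gives 1, but F = 0 ✗
A single disagreement suffices: at (0,1,0,1) they differ, so the formula does not compute F.

No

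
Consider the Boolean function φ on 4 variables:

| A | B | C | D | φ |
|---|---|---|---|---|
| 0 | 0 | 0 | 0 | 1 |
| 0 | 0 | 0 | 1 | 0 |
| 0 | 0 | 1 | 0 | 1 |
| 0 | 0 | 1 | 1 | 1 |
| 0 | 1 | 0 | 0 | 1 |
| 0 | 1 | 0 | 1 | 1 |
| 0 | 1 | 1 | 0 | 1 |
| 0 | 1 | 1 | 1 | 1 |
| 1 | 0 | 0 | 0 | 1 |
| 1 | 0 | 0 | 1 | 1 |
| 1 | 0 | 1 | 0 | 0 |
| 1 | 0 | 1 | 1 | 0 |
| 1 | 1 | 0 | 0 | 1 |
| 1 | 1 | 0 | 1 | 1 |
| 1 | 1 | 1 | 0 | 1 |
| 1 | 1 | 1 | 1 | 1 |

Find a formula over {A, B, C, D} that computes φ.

There are just 3 zero rows: (0,0,0,1), (1,0,1,0), (1,0,1,1). Their minterms are ¬A·¬B·¬C·D, A·¬B·C·¬D, A·¬B·C·D; the OR of those covers precisely the 0-outputs, and negating it yields φ.

φ(A, B, C, D) = ~(((((~A & ~B) & ~C) & D) | (((A & ~B) & C) & ~D)) | (((A & ~B) & C) & D))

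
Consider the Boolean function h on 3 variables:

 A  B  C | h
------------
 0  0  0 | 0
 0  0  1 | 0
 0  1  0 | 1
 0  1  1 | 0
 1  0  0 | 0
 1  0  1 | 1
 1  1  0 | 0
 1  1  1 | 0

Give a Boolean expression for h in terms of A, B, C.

h(A, B, C) = ((not A and B) and not C) or ((A and not B) and C)

The 1-rows are (0,1,0), (1,0,1). Each contributes one minterm — ¬A·B·¬C; A·¬B·C — and their disjunction is a sum-of-products form of h.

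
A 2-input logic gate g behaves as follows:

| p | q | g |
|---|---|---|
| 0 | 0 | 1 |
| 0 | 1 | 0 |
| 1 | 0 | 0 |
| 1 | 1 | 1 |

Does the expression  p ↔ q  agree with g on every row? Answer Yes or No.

Yes

Check the formula against g row by row:
  p=0, q=0: formula gives 1, g = 1 ✓
  p=0, q=1: formula gives 0, g = 0 ✓
  p=1, q=0: formula gives 0, g = 0 ✓
  p=1, q=1: formula gives 1, g = 1 ✓
No disagreement on any input; they are logically equivalent.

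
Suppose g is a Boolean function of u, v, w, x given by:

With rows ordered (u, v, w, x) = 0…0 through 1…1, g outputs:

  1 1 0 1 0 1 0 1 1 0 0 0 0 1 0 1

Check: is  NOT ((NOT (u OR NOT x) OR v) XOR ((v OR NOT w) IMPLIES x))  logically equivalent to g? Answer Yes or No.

Evaluate NOT ((NOT (u OR NOT x) OR v) XOR ((v OR NOT w) IMPLIES x)) on each row and compare to g:
  u=0, v=0, w=0, x=0: formula gives 1, g = 1 ✓
  u=0, v=0, w=0, x=1: formula gives 1, g = 1 ✓
  u=0, v=0, w=1, x=0: formula gives 0, g = 0 ✓
  u=0, v=0, w=1, x=1: formula gives 1, g = 1 ✓
  …and likewise for the remaining 12 rows.
Every row agrees, so the formula is equivalent.

Yes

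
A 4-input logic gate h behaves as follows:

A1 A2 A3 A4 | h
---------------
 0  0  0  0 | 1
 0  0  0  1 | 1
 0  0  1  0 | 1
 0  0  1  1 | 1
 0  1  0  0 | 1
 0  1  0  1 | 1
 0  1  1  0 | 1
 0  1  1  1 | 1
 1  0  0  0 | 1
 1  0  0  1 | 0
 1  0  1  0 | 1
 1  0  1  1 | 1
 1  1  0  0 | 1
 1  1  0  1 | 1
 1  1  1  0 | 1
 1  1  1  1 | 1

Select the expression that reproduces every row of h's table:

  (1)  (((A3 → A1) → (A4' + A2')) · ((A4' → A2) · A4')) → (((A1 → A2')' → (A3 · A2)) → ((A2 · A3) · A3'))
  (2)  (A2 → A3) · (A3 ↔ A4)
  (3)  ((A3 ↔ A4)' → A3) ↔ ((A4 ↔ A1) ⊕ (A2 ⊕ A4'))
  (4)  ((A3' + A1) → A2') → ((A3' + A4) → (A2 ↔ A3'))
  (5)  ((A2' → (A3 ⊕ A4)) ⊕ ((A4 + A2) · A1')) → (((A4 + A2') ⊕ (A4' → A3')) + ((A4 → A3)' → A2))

5

(1): at (0,1,0,0) it gives 0, but h = 1 — eliminated.
(2): at (0,0,0,1) it gives 0, but h = 1 — eliminated.
(3): at (0,0,0,0) it gives 0, but h = 1 — eliminated.
(4): at (0,0,0,0) it gives 0, but h = 1 — eliminated.
Only (5) survives; checking it on all 16 rows confirms it matches h.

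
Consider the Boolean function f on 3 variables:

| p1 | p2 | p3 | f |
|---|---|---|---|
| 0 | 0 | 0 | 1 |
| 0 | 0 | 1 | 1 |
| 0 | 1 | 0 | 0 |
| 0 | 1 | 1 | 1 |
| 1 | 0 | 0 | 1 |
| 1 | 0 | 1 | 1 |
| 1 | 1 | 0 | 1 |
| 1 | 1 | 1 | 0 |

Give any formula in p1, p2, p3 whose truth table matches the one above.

The 0-rows are (0,1,0), (1,1,1). Take each as a conjunction (¬p1·p2·¬p3, p1·p2·p3), form their disjunction, and complement — that gives a formula that is 1 everywhere f is.

f(p1, p2, p3) = ~(((~p1 & p2) & ~p3) | ((p1 & p2) & p3))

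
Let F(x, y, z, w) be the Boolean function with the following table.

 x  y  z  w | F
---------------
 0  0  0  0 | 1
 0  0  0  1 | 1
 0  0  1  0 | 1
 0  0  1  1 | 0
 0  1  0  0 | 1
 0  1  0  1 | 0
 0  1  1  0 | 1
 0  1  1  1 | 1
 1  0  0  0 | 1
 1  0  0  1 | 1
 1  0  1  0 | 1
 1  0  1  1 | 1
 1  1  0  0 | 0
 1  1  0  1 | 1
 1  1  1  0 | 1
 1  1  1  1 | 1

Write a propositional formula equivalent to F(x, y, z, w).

F(x, y, z, w) = ~(((((~x & ~y) & z) & w) | (((~x & y) & ~z) & w)) | (((x & y) & ~z) & ~w))

F is 0 on only 3 rows — (0,0,1,1), (0,1,0,1), (1,1,0,0). Writing each as a minterm (¬x·¬y·z·w, ¬x·y·¬z·w, x·y·¬z·¬w) and OR-ing them characterizes exactly where F=0, so F is the negation of that disjunction.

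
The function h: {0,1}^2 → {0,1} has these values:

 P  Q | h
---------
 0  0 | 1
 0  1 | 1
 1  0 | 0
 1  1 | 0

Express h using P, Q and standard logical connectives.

The output is the negation of P.

h(P, Q) = P'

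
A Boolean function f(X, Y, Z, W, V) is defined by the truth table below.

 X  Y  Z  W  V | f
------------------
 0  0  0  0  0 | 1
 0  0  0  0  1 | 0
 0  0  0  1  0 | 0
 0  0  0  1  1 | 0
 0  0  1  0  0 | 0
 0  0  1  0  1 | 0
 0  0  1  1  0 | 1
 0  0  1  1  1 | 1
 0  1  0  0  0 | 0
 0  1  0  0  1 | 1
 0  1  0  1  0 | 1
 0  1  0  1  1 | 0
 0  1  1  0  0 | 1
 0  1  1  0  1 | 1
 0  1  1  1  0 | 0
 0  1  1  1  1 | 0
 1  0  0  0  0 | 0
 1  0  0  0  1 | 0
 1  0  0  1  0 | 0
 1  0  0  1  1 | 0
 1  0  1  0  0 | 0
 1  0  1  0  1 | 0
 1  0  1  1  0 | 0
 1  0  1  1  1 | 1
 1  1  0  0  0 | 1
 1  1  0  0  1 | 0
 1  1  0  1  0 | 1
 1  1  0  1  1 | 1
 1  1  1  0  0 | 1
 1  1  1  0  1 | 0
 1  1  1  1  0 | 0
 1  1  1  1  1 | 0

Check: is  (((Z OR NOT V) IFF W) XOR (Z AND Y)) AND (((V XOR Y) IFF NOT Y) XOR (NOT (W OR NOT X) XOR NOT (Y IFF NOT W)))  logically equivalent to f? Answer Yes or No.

Evaluate (((Z OR NOT V) IFF W) XOR (Z AND Y)) AND (((V XOR Y) IFF NOT Y) XOR (NOT (W OR NOT X) XOR NOT (Y IFF NOT W))) on each row and compare to f:
  X=0, Y=0, Z=0, W=0, V=0: formula gives 0, but f = 1 ✗
Row (0,0,0,0,0) is a counterexample, so the formula is not equivalent to f.

No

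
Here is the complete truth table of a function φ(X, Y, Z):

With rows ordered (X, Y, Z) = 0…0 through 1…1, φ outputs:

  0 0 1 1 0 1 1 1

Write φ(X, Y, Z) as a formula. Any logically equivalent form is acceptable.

φ(X, Y, Z) = ~((((~X & ~Y) & ~Z) | ((~X & ~Y) & Z)) | ((X & ~Y) & ~Z))

φ is 0 on only 3 rows — (0,0,0), (0,0,1), (1,0,0). Writing each as a minterm (¬X·¬Y·¬Z, ¬X·¬Y·Z, X·¬Y·¬Z) and OR-ing them characterizes exactly where φ=0, so φ is the negation of that disjunction.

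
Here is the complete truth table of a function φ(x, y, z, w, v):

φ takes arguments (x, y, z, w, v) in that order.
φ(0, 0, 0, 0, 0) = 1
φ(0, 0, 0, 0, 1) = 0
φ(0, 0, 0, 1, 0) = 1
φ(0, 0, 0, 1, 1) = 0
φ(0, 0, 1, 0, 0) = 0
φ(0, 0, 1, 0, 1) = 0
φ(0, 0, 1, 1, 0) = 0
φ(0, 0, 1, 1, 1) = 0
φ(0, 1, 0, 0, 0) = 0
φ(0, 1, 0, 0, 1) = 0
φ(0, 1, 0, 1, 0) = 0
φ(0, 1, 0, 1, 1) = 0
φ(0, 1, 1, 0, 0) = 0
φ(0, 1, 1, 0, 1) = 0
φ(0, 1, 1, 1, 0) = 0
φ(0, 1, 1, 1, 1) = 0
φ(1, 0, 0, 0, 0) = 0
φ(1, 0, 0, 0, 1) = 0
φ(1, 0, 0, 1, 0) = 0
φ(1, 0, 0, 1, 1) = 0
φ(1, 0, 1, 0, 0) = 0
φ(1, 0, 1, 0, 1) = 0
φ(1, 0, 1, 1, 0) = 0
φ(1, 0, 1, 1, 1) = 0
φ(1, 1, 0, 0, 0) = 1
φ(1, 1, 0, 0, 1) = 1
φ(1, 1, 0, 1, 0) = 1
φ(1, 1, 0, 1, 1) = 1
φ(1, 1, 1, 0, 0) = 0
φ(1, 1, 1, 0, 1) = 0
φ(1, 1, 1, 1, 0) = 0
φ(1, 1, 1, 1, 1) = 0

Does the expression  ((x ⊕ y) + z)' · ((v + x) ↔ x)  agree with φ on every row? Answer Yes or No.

Check the formula against φ row by row:
  x=0, y=0, z=0, w=0, v=0: formula gives 1, φ = 1 ✓
  x=0, y=0, z=0, w=0, v=1: formula gives 0, φ = 0 ✓
  x=0, y=0, z=0, w=1, v=0: formula gives 1, φ = 1 ✓
  x=0, y=0, z=0, w=1, v=1: formula gives 0, φ = 0 ✓
  … (the remaining 28 rows also agree.)
Every row agrees, so the formula is equivalent.

Yes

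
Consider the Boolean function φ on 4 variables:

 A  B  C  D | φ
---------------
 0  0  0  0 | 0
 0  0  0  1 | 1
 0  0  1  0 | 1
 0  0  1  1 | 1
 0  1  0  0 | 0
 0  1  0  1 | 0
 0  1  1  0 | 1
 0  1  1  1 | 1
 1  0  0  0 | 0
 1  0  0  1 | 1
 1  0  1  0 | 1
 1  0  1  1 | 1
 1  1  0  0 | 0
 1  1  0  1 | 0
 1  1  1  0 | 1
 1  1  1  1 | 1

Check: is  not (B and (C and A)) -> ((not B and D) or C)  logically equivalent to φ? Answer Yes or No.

Yes

Test each input against both φ and the formula:
  A=0, B=0, C=0, D=0: formula gives 0, φ = 0 ✓
  A=0, B=0, C=0, D=1: formula gives 1, φ = 1 ✓
  A=0, B=0, C=1, D=0: formula gives 1, φ = 1 ✓
  A=0, B=0, C=1, D=1: formula gives 1, φ = 1 ✓
  … (the remaining 12 rows also agree.)
Every row agrees, so the formula is equivalent.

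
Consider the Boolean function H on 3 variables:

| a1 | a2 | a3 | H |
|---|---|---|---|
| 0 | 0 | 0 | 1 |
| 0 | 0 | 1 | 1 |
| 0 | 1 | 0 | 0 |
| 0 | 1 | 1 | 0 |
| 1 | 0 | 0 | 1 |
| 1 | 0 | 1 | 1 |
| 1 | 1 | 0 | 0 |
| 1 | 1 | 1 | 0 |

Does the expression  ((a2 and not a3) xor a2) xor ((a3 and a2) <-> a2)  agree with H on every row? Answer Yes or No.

Yes

Evaluate ((a2 and not a3) xor a2) xor ((a3 and a2) <-> a2) on each row and compare to H:
  a1=0, a2=0, a3=0: formula gives 1, H = 1 ✓
  a1=0, a2=0, a3=1: formula gives 1, H = 1 ✓
  a1=0, a2=1, a3=0: formula gives 0, H = 0 ✓
  a1=0, a2=1, a3=1: formula gives 0, H = 0 ✓
  a1=1, a2=0, a3=0: formula gives 1, H = 1 ✓
  … (the remaining 3 rows also agree.)
No disagreement on any input; they are logically equivalent.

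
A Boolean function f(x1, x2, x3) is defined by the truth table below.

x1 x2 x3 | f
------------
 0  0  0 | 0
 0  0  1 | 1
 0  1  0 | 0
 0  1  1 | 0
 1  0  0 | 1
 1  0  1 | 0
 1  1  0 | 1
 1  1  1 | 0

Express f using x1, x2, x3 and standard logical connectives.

f(x1, x2, x3) = (((x1' · x2') · x3) + ((x1 · x2') · x3')) + ((x1 · x2) · x3')

The 1-rows are (0,0,1), (1,0,0), (1,1,0). Each contributes one minterm — ¬x1·¬x2·x3; x1·¬x2·¬x3; x1·x2·¬x3 — and their disjunction is a sum-of-products form of f.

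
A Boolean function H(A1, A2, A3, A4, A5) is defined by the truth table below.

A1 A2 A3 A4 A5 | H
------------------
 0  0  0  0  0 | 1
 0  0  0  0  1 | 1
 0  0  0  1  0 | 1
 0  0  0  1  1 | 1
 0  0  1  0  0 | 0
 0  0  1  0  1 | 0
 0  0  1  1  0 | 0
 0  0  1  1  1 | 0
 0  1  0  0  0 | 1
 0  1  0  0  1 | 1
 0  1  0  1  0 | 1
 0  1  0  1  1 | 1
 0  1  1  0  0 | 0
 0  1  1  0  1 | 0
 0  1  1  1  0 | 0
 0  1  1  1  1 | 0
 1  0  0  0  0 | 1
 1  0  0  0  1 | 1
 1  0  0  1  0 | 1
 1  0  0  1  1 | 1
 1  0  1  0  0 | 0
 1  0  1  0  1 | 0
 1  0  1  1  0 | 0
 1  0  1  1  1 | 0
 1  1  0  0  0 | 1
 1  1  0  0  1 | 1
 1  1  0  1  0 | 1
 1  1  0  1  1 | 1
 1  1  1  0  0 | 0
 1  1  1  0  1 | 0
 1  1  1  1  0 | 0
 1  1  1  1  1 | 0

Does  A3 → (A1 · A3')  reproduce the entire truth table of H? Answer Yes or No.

Yes

Evaluate A3 → (A1 · A3') on each row and compare to H:
  A1=0, A2=0, A3=0, A4=0, A5=0: formula gives 1, H = 1 ✓
  A1=0, A2=0, A3=0, A4=0, A5=1: formula gives 1, H = 1 ✓
  A1=0, A2=0, A3=0, A4=1, A5=0: formula gives 1, H = 1 ✓
  A1=0, A2=0, A3=0, A4=1, A5=1: formula gives 1, H = 1 ✓
  …and likewise for the remaining 28 rows.
Every row agrees, so the formula is equivalent.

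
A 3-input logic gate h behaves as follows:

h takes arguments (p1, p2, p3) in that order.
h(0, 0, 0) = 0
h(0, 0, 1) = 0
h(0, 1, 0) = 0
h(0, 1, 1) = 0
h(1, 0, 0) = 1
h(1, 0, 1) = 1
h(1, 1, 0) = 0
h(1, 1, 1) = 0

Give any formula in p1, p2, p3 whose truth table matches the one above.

h(p1, p2, p3) = ((p1 AND NOT p2) AND NOT p3) OR ((p1 AND NOT p2) AND p3)

The 1-rows are (1,0,0), (1,0,1). Each contributes one minterm — p1·¬p2·¬p3; p1·¬p2·p3 — and their disjunction is a sum-of-products form of h.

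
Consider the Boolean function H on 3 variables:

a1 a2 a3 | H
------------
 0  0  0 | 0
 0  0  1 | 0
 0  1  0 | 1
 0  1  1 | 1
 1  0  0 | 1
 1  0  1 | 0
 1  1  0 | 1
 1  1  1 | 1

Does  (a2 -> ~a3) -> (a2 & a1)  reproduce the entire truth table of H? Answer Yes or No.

No

Check the formula against H row by row:
  a1=0, a2=0, a3=0: formula gives 0, H = 0 ✓
  a1=0, a2=0, a3=1: formula gives 0, H = 0 ✓
  a1=0, a2=1, a3=0: formula gives 0, but H = 1 ✗
Since they disagree at (0,1,0), the expression is not a correct formula for H.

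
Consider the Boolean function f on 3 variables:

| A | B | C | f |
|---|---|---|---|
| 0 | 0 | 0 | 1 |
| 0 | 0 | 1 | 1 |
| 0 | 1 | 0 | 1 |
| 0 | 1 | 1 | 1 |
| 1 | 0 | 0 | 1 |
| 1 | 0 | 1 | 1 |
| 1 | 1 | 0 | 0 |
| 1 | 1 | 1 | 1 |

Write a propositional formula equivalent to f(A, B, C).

f(A, B, C) = not ((A and B) and not C)

Only row (1,1,0) gives 0. So f is 1 everywhere except there — the complement of the minterm A·B·¬C.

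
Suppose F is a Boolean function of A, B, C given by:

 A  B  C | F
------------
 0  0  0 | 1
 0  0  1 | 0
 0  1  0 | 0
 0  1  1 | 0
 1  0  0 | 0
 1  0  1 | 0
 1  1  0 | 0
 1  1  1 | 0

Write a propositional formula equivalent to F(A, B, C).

The output is 1 only when every input is 0 — NOR of all inputs.

F(A, B, C) = not ((A or B) or C)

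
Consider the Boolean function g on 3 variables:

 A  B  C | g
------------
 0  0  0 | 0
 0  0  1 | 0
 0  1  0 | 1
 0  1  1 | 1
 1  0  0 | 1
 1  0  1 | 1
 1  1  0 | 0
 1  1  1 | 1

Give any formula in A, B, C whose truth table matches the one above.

There are just 3 zero rows: (0,0,0), (0,0,1), (1,1,0). Their minterms are ¬A·¬B·¬C, ¬A·¬B·C, A·B·¬C; the OR of those covers precisely the 0-outputs, and negating it yields g.

g(A, B, C) = ((((A' · B') · C') + ((A' · B') · C)) + ((A · B) · C'))'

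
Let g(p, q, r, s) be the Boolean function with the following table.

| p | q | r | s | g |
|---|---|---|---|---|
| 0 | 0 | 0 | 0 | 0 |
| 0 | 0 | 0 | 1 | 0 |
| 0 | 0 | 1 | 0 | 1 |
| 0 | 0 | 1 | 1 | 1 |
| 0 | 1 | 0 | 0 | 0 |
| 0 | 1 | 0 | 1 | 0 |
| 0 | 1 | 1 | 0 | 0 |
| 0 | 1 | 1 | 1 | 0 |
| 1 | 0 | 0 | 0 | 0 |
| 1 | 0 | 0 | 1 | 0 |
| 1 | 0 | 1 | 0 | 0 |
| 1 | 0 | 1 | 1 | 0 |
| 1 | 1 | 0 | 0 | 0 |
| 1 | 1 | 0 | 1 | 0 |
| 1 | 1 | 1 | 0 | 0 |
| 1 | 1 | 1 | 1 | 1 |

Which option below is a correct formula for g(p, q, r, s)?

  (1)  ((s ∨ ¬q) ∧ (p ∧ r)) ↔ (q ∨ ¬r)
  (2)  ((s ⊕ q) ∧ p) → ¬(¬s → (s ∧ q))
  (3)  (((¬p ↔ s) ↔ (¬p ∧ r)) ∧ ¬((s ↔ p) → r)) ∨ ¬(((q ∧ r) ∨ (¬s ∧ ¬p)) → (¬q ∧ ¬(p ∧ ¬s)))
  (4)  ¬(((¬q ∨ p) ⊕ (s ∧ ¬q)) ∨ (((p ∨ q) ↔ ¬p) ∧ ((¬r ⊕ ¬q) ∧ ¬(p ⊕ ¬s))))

(2) fails at (0,0,0,0): the formula yields 1, g is 0.
(3) fails at (0,0,0,0): the formula yields 1, g is 0.
(4) fails at (0,0,0,1): the formula yields 1, g is 0.
(1) is the remaining candidate, and it agrees with g on all 16 inputs.

1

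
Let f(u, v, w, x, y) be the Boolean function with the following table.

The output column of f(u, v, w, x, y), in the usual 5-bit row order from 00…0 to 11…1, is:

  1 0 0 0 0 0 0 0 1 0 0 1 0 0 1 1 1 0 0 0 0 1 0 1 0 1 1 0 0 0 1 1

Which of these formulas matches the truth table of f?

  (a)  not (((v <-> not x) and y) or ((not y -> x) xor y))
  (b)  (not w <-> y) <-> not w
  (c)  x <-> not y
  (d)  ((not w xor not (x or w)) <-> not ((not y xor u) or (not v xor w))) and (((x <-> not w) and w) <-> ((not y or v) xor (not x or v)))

d

(a): at (0,0,0,0,1) it gives 1, but f = 0 — eliminated.
(b): at (0,0,0,0,0) it gives 0, but f = 1 — eliminated.
(c): at (0,0,0,0,0) it gives 0, but f = 1 — eliminated.
(d) is the remaining candidate, and it agrees with f on all 32 inputs.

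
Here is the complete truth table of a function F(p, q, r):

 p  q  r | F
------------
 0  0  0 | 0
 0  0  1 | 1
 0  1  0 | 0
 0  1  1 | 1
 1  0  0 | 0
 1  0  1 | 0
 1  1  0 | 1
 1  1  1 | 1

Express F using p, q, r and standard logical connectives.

The 1-rows are (0,0,1), (0,1,1), (1,1,0), (1,1,1). Each contributes one minterm — ¬p·¬q·r; ¬p·q·r; p·q·¬r; p·q·r — and their disjunction is a sum-of-products form of F.

F(p, q, r) = ((((NOT p AND NOT q) AND r) OR ((NOT p AND q) AND r)) OR ((p AND q) AND NOT r)) OR ((p AND q) AND r)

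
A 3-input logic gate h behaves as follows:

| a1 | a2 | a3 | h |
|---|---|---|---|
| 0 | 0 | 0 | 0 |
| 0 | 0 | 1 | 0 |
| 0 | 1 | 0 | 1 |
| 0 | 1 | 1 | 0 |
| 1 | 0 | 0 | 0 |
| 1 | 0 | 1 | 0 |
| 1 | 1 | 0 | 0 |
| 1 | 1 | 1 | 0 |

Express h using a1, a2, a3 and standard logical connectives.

h(a1, a2, a3) = (not a1 and a2) and not a3

Only row (0,1,0) gives 1. That row's minterm ¬a1·a2·¬a3 is h directly.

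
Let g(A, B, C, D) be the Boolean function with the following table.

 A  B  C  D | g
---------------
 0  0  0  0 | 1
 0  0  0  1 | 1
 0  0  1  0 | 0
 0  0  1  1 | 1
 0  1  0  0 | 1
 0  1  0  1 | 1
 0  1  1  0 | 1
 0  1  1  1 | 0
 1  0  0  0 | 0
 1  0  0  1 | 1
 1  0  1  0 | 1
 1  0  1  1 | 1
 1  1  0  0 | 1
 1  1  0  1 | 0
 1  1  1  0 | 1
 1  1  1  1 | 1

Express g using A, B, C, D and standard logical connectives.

There are just 4 zero rows: (0,0,1,0), (0,1,1,1), (1,0,0,0), (1,1,0,1). Their minterms are ¬A·¬B·C·¬D, ¬A·B·C·D, A·¬B·¬C·¬D, A·B·¬C·D; the OR of those covers precisely the 0-outputs, and negating it yields g.

g(A, B, C, D) = ((((((A' · B') · C) · D') + (((A' · B) · C) · D)) + (((A · B') · C') · D')) + (((A · B) · C') · D))'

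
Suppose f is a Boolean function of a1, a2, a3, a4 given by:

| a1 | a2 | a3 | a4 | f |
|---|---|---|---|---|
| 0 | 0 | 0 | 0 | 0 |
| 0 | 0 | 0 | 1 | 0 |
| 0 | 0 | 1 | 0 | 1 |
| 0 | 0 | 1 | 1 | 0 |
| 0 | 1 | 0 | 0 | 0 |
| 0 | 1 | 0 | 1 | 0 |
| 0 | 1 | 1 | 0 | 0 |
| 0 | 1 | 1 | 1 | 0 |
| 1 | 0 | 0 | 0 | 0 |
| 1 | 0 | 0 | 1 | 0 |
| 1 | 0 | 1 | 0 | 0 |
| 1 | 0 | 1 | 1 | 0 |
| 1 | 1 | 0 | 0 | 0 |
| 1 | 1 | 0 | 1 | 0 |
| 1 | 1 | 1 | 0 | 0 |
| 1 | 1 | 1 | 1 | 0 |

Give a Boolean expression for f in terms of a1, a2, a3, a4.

Only row (0,0,1,0) gives 1. That row's minterm ¬a1·¬a2·a3·¬a4 is f directly.

f(a1, a2, a3, a4) = ((~a1 & ~a2) & a3) & ~a4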